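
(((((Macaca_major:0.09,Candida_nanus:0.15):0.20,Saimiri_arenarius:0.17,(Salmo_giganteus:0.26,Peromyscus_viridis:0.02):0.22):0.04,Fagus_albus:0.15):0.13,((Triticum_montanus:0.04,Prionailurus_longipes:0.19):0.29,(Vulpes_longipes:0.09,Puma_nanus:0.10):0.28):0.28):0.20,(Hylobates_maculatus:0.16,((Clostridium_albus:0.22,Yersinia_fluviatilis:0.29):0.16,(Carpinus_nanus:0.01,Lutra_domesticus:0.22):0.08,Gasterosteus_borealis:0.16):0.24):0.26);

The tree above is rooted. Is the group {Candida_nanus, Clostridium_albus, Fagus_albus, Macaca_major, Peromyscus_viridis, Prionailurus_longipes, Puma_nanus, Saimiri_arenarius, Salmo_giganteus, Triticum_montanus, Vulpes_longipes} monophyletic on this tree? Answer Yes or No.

No

The MRCA of the listed taxa is the root, so the smallest clade containing them is the whole tree.
That clade also contains Carpinus_nanus, Gasterosteus_borealis, Hylobates_maculatus, Lutra_domesticus, Yersinia_fluviatilis, which are not in the proposed group, so the group is not monophyletic.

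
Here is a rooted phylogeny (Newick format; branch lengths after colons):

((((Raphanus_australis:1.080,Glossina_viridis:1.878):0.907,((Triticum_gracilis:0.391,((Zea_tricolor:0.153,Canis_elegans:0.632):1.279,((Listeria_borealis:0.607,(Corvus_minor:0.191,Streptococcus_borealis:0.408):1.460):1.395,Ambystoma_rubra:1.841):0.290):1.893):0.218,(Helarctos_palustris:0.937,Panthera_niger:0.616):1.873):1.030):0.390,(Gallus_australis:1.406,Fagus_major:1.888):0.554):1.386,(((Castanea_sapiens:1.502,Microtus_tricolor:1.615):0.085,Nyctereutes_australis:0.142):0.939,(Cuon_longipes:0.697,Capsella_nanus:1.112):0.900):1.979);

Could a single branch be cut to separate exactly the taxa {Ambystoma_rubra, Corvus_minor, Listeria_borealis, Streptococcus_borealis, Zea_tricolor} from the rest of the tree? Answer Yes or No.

No

The MRCA of the listed taxa subtends ((Zea_tricolor,Canis_elegans),((Listeria_borealis,(Corvus_minor,Streptococcus_borealis)),Ambystoma_rubra)).
That clade also contains Canis_elegans, which is not in the proposed group, so the group is not monophyletic.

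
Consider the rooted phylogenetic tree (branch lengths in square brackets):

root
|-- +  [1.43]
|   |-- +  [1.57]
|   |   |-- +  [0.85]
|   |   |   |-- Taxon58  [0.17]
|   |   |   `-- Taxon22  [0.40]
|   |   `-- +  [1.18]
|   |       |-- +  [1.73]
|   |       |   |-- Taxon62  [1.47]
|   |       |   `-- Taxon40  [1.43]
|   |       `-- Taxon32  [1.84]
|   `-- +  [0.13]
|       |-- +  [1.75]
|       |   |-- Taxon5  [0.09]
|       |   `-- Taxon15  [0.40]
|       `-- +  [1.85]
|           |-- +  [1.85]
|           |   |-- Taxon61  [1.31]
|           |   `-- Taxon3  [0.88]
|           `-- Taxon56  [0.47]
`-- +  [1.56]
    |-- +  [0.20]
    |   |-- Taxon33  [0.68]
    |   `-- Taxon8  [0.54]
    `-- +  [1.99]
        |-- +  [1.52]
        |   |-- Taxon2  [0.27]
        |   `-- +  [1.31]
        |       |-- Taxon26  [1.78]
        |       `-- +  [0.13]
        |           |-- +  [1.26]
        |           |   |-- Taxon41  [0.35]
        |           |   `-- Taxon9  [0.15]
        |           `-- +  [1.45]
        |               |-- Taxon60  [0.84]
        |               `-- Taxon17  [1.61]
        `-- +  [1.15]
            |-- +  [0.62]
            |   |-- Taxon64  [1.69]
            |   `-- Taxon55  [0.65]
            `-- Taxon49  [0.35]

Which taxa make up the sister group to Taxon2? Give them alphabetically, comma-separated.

Taxon17, Taxon26, Taxon41, Taxon60, Taxon9

Taxon2 attaches to the tree at the node subtending (Taxon2,(Taxon26,((Taxon41,Taxon9),(Taxon60,Taxon17)))).
The other lineage descending from that same node — the sister group — is (Taxon26,((Taxon41,Taxon9),(Taxon60,Taxon17))); its 5 tips in alphabetical order are the answer.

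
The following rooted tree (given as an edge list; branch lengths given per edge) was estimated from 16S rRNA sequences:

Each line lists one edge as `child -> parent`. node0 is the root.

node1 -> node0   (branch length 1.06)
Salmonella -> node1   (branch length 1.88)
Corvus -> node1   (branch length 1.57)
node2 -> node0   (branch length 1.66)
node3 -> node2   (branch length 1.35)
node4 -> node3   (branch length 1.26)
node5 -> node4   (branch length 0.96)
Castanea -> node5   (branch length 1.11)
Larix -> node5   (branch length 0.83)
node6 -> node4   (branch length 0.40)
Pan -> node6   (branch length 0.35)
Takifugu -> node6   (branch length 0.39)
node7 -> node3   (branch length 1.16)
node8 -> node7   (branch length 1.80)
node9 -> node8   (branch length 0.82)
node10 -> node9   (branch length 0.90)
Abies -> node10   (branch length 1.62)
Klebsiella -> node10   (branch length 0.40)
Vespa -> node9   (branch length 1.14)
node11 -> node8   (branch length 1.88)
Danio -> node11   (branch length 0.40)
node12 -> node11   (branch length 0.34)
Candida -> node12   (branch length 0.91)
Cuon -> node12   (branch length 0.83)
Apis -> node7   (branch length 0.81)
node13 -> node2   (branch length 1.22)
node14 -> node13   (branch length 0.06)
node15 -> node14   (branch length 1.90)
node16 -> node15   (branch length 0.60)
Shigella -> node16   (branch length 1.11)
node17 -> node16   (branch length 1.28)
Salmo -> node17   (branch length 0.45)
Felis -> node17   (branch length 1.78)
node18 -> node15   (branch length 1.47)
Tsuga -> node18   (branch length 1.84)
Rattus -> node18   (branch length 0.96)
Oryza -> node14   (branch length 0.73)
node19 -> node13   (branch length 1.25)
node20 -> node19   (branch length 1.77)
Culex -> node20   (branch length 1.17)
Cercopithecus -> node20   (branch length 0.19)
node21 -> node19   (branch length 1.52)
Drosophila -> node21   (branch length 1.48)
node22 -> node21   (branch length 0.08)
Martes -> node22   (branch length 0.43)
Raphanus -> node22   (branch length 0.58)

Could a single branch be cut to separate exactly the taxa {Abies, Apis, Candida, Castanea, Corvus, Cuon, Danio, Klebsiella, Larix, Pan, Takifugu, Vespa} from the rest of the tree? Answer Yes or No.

No

The MRCA of the listed taxa is the root, so the smallest clade containing them is the whole tree.
That clade also contains Cercopithecus, Culex, Drosophila, Felis, Martes, Oryza, Raphanus, Rattus, Salmo, Salmonella, Shigella, Tsuga, which are not in the proposed group, so the group is not monophyletic.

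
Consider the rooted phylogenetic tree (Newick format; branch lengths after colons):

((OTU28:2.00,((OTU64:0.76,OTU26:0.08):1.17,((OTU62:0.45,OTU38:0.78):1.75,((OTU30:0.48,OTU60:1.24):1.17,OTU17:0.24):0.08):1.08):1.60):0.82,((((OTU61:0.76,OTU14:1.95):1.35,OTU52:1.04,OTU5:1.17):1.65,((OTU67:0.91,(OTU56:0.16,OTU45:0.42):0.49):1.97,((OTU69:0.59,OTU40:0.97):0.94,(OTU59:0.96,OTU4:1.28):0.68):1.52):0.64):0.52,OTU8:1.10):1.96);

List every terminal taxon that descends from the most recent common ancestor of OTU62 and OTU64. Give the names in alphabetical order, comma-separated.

Tracing OTU62: it sits inside (OTU62,OTU38).
Tracing OTU64: it sits inside (OTU64,OTU26).
The smallest clade enclosing both is ((OTU64,OTU26),((OTU62,OTU38),((OTU30,OTU60),OTU17))); the answer is its 7 terminal taxa in alphabetical order.

OTU17, OTU26, OTU30, OTU38, OTU60, OTU62, OTU64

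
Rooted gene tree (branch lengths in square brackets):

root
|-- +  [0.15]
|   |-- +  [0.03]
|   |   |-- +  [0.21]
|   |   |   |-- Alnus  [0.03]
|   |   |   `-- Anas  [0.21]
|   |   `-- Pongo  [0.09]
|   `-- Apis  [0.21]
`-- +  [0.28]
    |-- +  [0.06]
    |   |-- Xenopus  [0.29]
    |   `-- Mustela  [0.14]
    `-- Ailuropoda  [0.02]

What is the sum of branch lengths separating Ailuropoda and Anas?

The path runs Ailuropoda → … → MRCA → … → Anas; the MRCA is the root of the tree.
Branch lengths along that path: 0.02 + 0.28 + 0.15 + 0.03 + 0.21 + 0.21 = 0.90.

0.90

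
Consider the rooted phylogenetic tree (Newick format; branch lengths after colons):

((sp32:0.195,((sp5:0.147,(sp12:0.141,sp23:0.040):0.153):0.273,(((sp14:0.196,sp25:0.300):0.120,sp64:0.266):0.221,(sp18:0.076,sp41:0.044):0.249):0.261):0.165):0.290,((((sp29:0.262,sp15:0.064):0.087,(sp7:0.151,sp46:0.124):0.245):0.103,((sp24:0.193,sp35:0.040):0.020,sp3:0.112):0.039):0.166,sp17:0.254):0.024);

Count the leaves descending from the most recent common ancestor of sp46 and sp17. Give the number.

8

The MRCA of sp46 and sp17 is the node subtending ((((sp29,sp15),(sp7,sp46)),((sp24,sp35),sp3)),sp17).
That clade contains 8 terminal taxa: sp15, sp17, sp24, sp29, sp3, sp35, sp46, sp7.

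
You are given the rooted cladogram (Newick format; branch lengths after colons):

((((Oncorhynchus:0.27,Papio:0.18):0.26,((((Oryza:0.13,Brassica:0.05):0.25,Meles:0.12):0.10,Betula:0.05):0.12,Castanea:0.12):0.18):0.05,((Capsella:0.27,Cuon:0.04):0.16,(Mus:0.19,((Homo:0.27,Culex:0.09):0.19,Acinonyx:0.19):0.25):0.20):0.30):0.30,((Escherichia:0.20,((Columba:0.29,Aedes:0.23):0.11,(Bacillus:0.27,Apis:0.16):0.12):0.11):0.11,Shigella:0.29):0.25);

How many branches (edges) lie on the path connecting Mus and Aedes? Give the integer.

9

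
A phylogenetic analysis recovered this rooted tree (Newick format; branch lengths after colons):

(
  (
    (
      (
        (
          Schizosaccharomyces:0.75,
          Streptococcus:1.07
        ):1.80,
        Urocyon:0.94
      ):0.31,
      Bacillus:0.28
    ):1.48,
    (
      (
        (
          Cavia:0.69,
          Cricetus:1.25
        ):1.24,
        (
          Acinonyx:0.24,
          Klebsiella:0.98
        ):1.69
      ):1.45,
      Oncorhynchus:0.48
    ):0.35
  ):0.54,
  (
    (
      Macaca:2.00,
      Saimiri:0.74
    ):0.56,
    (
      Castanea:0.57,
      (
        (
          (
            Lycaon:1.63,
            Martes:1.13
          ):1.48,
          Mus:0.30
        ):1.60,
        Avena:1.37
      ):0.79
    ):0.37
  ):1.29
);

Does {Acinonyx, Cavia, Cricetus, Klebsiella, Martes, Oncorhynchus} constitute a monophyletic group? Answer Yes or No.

The MRCA of the listed taxa is the root, so the smallest clade containing them is the whole tree.
That clade also contains Avena, Bacillus, Castanea, Lycaon, Macaca, Mus, Saimiri, Schizosaccharomyces, Streptococcus, Urocyon, which are not in the proposed group, so the group is not monophyletic.

No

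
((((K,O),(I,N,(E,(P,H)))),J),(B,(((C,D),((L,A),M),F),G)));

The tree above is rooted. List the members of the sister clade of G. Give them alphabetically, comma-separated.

G attaches to the tree at the node subtending (((C,D),((L,A),M),F),G).
The other lineage descending from that same node — the sister group — is ((C,D),((L,A),M),F); its 6 tips in alphabetical order are the answer.

A, C, D, F, L, M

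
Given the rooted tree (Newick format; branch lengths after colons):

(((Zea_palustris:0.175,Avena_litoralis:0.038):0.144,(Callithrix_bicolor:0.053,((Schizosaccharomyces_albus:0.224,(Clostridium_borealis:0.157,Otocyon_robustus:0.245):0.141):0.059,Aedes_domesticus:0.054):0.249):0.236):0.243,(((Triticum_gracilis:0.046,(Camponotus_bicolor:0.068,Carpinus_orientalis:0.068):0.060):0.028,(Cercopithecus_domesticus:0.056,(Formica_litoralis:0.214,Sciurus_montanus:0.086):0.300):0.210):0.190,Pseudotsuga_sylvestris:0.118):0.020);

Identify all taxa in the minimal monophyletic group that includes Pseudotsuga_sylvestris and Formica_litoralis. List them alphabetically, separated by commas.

Camponotus_bicolor, Carpinus_orientalis, Cercopithecus_domesticus, Formica_litoralis, Pseudotsuga_sylvestris, Sciurus_montanus, Triticum_gracilis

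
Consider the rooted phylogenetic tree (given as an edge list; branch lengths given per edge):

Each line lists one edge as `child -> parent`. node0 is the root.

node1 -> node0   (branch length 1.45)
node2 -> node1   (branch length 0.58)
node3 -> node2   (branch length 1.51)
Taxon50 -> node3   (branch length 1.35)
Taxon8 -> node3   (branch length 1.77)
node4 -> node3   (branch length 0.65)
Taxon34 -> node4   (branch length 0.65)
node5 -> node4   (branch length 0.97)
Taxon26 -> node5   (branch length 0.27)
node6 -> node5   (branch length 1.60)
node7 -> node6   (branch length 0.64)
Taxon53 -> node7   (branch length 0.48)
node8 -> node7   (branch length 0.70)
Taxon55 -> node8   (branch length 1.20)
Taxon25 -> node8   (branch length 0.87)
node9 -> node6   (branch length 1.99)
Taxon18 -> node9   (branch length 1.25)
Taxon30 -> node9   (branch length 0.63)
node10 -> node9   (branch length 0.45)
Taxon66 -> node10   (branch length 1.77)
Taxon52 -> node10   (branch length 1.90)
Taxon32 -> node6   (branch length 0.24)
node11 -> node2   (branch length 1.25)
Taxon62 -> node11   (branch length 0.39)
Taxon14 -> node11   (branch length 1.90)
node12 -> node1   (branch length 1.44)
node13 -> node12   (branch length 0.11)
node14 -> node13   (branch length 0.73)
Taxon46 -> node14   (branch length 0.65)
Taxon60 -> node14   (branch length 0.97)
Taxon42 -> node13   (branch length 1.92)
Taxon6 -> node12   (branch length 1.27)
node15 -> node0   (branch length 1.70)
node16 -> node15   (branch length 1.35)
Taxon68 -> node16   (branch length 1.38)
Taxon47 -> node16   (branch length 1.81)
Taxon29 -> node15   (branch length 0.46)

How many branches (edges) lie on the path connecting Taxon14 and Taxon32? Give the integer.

The MRCA of Taxon14 and Taxon32 is the node subtending ((Taxon50,Taxon8,(Taxon34,(Taxon26,((Taxon53,(Taxon55,Taxon25)),(Taxon18,Taxon30,(Taxon66,Taxon52)),Taxon32)))),(Taxon62,Taxon14)).
From Taxon14 up to that node: 2 branches. From Taxon32 up to the same node: 5 branches. Total: 2 + 5 = 7.

7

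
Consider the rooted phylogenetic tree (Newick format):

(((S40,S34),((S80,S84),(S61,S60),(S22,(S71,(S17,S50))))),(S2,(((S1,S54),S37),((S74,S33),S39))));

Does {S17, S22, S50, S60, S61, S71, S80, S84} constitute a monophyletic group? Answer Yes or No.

The most recent common ancestor of these taxa subtends ((S80,S84),(S61,S60),(S22,(S71,(S17,S50)))).
That clade has exactly 8 tips — every listed taxon and nothing else — so the group is monophyletic.

Yes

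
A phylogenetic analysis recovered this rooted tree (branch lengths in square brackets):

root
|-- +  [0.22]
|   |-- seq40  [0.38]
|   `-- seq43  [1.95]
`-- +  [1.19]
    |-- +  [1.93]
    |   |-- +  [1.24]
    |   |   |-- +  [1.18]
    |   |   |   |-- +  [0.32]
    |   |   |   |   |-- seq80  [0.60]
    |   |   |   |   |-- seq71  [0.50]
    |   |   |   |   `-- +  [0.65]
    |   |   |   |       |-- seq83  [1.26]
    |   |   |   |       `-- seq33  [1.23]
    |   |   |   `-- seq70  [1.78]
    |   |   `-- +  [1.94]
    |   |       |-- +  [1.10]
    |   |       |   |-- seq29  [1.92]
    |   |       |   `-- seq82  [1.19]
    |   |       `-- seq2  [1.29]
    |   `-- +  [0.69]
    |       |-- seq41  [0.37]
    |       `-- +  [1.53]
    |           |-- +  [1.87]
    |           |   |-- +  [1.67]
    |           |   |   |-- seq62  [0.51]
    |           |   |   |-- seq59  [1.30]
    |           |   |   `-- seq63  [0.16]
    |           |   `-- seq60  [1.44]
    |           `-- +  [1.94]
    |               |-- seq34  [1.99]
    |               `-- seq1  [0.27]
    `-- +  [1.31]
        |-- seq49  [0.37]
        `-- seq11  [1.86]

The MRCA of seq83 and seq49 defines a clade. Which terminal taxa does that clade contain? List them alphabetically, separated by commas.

seq1, seq11, seq2, seq29, seq33, seq34, seq41, seq49, seq59, seq60, seq62, seq63, seq70, seq71, seq80, seq82, seq83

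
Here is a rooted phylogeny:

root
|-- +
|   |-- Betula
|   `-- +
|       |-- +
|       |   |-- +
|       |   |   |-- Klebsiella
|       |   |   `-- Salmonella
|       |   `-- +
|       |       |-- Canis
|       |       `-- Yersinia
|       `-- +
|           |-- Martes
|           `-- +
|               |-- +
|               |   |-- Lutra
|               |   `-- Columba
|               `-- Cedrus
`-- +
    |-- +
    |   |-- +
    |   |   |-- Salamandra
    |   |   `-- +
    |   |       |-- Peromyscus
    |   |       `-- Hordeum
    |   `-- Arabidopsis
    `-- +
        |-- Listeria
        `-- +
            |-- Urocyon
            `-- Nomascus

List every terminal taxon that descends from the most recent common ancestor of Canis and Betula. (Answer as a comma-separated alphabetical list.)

Tracing Canis: it sits inside (Canis,Yersinia).
Tracing Betula: it sits inside (Betula,(((Klebsiella,Salmonella),(Canis,Yersinia)),(Martes,((Lutra,Columba),Cedrus)))).
The smallest clade enclosing both is (Betula,(((Klebsiella,Salmonella),(Canis,Yersinia)),(Martes,((Lutra,Columba),Cedrus)))); the answer is its 9 terminal taxa in alphabetical order.

Betula, Canis, Cedrus, Columba, Klebsiella, Lutra, Martes, Salmonella, Yersinia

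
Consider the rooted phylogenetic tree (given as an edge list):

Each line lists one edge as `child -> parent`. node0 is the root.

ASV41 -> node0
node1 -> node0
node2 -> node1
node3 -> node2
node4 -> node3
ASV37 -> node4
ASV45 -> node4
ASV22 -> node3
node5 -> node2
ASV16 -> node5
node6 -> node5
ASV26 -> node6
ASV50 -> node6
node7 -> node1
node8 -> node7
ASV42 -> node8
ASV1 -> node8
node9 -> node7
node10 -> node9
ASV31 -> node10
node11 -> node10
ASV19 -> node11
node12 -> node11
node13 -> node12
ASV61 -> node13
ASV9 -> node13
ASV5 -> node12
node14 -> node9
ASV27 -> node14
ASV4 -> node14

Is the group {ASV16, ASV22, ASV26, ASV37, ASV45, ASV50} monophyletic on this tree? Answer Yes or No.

Yes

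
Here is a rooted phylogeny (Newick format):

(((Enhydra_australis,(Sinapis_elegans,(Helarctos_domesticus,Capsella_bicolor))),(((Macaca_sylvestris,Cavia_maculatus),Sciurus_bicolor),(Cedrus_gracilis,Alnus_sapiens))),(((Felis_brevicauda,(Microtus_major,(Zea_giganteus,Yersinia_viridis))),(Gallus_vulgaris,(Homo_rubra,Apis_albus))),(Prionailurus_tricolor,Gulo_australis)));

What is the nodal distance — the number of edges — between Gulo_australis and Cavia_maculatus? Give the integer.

8

The MRCA of Gulo_australis and Cavia_maculatus is the root of the tree.
From Gulo_australis up to that node: 3 branches. From Cavia_maculatus up to the same node: 5 branches. Total: 3 + 5 = 8.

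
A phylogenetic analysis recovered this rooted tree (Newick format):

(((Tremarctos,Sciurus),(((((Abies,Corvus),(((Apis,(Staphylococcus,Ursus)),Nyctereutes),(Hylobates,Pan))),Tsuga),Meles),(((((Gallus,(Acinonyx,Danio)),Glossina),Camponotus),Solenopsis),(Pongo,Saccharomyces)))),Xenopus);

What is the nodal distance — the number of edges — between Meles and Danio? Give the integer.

9

The MRCA of Meles and Danio is the node subtending (((((Abies,Corvus),(((Apis,(Staphylococcus,Ursus)),Nyctereutes),(Hylobates,Pan))),Tsuga),Meles),(((((Gallus,(Acinonyx,Danio)),Glossina),Camponotus),Solenopsis),(Pongo,Saccharomyces))).
From Meles up to that node: 2 branches. From Danio up to the same node: 7 branches. Total: 2 + 7 = 9.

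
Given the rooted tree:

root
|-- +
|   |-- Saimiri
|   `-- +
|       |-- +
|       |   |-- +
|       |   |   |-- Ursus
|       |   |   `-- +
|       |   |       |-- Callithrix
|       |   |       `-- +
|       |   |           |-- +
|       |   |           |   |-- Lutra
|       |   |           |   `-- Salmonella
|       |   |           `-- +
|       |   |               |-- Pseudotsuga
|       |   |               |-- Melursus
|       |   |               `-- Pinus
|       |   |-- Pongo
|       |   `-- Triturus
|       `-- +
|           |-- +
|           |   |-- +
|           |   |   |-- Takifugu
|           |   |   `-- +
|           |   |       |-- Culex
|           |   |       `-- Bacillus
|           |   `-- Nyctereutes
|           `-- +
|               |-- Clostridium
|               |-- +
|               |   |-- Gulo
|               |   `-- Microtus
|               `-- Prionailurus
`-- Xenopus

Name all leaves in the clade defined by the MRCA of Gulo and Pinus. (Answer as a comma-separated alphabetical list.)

Bacillus, Callithrix, Clostridium, Culex, Gulo, Lutra, Melursus, Microtus, Nyctereutes, Pinus, Pongo, Prionailurus, Pseudotsuga, Salmonella, Takifugu, Triturus, Ursus

Tracing Gulo: it sits inside (Gulo,Microtus).
Tracing Pinus: it sits inside (Pseudotsuga,Melursus,Pinus).
The smallest clade enclosing both is (((Ursus,(Callithrix,((Lutra,Salmonella),(Pseudotsuga,Melursus,Pinus)))),Pongo,Triturus),(((Takifugu,(Culex,Bacillus)),Nyctereutes),(Clostridium,(Gulo,Microtus),Prionailurus))); the answer is its 17 terminal taxa in alphabetical order.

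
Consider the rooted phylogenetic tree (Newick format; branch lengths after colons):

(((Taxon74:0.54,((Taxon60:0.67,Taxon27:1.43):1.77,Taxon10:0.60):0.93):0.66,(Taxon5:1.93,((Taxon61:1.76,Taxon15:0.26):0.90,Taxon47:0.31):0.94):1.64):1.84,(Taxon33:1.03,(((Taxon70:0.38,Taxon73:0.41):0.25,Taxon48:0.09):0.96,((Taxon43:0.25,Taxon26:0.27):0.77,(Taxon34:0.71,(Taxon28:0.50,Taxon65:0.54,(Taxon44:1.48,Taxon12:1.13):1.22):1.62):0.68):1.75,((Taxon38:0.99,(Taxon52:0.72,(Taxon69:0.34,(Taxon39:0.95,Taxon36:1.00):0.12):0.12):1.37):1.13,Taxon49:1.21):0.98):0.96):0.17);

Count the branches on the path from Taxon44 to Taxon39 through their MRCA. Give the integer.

The MRCA of Taxon44 and Taxon39 is the node subtending (((Taxon70,Taxon73),Taxon48),((Taxon43,Taxon26),(Taxon34,(Taxon28,Taxon65,(Taxon44,Taxon12)))),((Taxon38,(Taxon52,(Taxon69,(Taxon39,Taxon36)))),Taxon49)).
From Taxon44 up to that node: 5 branches. From Taxon39 up to the same node: 6 branches. Total: 5 + 6 = 11.

11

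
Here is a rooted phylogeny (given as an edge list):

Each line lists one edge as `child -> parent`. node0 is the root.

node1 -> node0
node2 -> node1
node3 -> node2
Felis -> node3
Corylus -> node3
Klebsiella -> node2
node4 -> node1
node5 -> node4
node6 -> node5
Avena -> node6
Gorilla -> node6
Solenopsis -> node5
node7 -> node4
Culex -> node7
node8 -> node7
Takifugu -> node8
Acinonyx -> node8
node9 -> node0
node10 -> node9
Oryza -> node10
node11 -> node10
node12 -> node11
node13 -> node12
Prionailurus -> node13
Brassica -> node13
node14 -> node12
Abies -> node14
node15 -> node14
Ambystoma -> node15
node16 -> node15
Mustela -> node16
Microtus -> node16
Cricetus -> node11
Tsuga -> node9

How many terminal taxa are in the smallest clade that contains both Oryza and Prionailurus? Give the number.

The MRCA of Oryza and Prionailurus is the node subtending (Oryza,(((Prionailurus,Brassica),(Abies,(Ambystoma,(Mustela,Microtus)))),Cricetus)).
That clade contains 8 terminal taxa: Abies, Ambystoma, Brassica, Cricetus, Microtus, Mustela, Oryza, Prionailurus.

8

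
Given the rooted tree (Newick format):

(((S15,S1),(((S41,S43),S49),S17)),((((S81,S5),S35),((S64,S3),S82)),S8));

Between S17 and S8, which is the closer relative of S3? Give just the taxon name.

S8

The MRCA of S3 and S8 subtends ((((S81,S5),S35),((S64,S3),S82)),S8) (7 taxa).
The MRCA of S3 and S17 is the root, subtending the entire tree (13 taxa).
The first is nested inside the second, so S3 shares a more recent common ancestor with S8.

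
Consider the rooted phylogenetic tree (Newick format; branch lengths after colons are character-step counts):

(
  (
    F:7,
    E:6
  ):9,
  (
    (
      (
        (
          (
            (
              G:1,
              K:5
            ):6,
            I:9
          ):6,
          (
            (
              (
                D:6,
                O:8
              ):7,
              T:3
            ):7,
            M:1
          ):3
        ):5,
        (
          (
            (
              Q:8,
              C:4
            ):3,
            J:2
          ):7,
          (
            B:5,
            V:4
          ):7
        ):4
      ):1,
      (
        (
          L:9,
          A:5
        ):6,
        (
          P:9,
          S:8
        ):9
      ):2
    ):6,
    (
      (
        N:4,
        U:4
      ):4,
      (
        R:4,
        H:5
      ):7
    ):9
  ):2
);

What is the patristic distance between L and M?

27

The path runs L → … → MRCA → … → M; the MRCA is the node subtending (((((G,K),I),(((D,O),T),M)),(((Q,C),J),(B,V))),((L,A),(P,S))).
Branch lengths along that path: 9 + 6 + 2 + 1 + 5 + 3 + 1 = 27.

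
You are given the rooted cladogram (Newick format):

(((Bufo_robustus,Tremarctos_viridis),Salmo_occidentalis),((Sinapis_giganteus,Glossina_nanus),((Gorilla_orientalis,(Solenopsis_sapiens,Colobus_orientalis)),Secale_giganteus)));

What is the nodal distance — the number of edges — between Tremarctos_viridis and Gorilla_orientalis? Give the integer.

7

The MRCA of Tremarctos_viridis and Gorilla_orientalis is the root of the tree.
From Tremarctos_viridis up to that node: 3 branches. From Gorilla_orientalis up to the same node: 4 branches. Total: 3 + 4 = 7.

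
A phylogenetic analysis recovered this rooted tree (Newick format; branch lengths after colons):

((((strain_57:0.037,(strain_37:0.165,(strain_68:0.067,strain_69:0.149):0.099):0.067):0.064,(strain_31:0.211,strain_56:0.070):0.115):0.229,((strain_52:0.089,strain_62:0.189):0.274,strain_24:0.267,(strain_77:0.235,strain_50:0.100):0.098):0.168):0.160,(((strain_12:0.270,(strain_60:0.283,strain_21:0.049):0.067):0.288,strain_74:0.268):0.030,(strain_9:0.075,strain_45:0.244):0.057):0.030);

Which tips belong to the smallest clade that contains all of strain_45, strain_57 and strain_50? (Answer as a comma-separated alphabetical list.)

strain_12, strain_21, strain_24, strain_31, strain_37, strain_45, strain_50, strain_52, strain_56, strain_57, strain_60, strain_62, strain_68, strain_69, strain_74, strain_77, strain_9

Tracing strain_45: it sits inside (strain_9,strain_45).
Tracing strain_57: it sits inside (strain_57,(strain_37,(strain_68,strain_69))).
Tracing strain_50: it sits inside (strain_77,strain_50).
The smallest clade enclosing all 3 is the whole tree (their MRCA is the root), so the answer is all 17 tips in alphabetical order.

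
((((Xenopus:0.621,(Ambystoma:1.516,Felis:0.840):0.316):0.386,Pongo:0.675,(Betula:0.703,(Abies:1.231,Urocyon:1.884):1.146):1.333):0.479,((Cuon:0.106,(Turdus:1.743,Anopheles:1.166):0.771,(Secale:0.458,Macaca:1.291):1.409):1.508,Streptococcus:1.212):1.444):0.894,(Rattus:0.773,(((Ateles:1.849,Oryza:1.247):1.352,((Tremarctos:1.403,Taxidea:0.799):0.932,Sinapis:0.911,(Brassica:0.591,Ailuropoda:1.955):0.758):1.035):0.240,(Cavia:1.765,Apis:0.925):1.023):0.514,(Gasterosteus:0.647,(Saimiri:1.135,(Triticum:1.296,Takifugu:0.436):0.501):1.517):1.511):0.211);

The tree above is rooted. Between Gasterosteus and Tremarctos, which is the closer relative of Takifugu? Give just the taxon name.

Gasterosteus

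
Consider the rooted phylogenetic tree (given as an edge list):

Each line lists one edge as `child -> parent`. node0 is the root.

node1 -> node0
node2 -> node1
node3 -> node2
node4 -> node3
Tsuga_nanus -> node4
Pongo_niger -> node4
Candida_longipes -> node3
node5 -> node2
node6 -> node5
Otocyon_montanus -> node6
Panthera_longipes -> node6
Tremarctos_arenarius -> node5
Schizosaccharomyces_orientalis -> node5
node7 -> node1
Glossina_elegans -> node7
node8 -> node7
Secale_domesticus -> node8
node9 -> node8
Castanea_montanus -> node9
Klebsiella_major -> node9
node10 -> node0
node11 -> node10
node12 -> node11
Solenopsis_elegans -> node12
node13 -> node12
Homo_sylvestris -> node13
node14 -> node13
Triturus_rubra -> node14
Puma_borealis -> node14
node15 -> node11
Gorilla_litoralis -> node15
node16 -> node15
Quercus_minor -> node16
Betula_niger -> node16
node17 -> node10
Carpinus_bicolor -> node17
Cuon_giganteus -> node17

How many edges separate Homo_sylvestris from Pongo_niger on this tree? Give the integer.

The MRCA of Homo_sylvestris and Pongo_niger is the root of the tree.
From Homo_sylvestris up to that node: 5 branches. From Pongo_niger up to the same node: 5 branches. Total: 5 + 5 = 10.

10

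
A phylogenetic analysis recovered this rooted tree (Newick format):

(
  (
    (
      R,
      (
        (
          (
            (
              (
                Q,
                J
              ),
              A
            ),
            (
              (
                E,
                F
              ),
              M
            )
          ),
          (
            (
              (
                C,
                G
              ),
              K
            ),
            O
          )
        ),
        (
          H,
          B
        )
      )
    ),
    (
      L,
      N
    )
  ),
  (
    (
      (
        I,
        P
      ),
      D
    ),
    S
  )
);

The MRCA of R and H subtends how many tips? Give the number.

13

The MRCA of R and H is the node subtending (R,(((((Q,J),A),((E,F),M)),(((C,G),K),O)),(H,B))).
That clade contains 13 terminal taxa: A, B, C, E, F, G, H, J, K, M, O, Q, R.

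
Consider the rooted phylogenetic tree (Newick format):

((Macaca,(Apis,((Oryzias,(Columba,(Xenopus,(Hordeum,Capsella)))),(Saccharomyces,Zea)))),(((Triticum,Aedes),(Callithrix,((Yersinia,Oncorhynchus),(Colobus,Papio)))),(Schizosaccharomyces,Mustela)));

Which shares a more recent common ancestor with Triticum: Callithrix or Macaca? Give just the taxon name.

Callithrix

The MRCA of Triticum and Callithrix subtends ((Triticum,Aedes),(Callithrix,((Yersinia,Oncorhynchus),(Colobus,Papio)))) (7 taxa).
The MRCA of Triticum and Macaca is the root, subtending the entire tree (18 taxa).
The first is nested inside the second, so Triticum shares a more recent common ancestor with Callithrix.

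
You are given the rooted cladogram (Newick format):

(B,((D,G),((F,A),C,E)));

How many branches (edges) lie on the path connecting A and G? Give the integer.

5

The MRCA of A and G is the node subtending ((D,G),((F,A),C,E)).
From A up to that node: 3 branches. From G up to the same node: 2 branches. Total: 3 + 2 = 5.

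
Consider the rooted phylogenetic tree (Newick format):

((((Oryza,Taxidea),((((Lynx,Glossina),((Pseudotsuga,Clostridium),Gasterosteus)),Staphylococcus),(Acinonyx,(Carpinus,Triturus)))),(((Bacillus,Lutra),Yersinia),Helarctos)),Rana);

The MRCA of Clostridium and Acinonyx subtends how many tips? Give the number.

9

The MRCA of Clostridium and Acinonyx is the node subtending ((((Lynx,Glossina),((Pseudotsuga,Clostridium),Gasterosteus)),Staphylococcus),(Acinonyx,(Carpinus,Triturus))).
That clade contains 9 terminal taxa: Acinonyx, Carpinus, Clostridium, Gasterosteus, Glossina, Lynx, Pseudotsuga, Staphylococcus, Triturus.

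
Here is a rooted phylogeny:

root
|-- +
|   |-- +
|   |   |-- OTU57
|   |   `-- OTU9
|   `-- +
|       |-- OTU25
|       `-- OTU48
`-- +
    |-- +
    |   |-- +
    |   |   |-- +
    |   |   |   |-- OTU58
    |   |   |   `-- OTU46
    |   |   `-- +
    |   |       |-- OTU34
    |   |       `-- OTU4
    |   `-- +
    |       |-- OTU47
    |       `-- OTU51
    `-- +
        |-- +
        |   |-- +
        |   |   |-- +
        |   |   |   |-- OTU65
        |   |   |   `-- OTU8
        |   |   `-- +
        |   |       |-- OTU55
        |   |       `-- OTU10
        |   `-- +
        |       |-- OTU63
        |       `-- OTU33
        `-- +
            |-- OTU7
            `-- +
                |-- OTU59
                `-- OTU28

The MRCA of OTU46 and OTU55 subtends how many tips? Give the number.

The MRCA of OTU46 and OTU55 is the node subtending ((((OTU58,OTU46),(OTU34,OTU4)),(OTU47,OTU51)),((((OTU65,OTU8),(OTU55,OTU10)),(OTU63,OTU33)),(OTU7,(OTU59,OTU28)))).
That clade contains 15 terminal taxa: OTU10, OTU28, OTU33, OTU34, OTU4, OTU46, OTU47, OTU51, OTU55, OTU58, OTU59, OTU63, OTU65, OTU7, OTU8.

15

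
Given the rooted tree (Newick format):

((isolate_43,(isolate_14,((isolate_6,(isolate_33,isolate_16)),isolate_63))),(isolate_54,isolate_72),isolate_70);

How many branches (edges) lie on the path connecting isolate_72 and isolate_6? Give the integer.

The MRCA of isolate_72 and isolate_6 is the root of the tree.
From isolate_72 up to that node: 2 branches. From isolate_6 up to the same node: 5 branches. Total: 2 + 5 = 7.

7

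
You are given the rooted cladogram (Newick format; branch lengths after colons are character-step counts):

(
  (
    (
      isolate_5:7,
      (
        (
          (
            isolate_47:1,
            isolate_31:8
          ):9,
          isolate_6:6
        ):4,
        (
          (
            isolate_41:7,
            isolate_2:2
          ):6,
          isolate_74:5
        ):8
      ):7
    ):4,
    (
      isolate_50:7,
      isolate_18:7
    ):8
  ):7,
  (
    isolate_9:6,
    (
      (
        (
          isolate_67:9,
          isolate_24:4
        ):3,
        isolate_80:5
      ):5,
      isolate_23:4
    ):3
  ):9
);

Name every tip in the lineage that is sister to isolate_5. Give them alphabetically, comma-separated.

isolate_5 attaches to the tree at the node subtending (isolate_5,(((isolate_47,isolate_31),isolate_6),((isolate_41,isolate_2),isolate_74))).
The other lineage descending from that same node — the sister group — is (((isolate_47,isolate_31),isolate_6),((isolate_41,isolate_2),isolate_74)); its 6 tips in alphabetical order are the answer.

isolate_2, isolate_31, isolate_41, isolate_47, isolate_6, isolate_74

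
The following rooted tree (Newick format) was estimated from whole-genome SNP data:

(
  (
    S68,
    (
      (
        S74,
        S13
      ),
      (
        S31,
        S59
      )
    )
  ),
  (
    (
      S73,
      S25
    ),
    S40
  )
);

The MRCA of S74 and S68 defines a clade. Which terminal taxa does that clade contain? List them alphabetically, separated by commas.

Tracing S74: it sits inside (S74,S13).
Tracing S68: it sits inside (S68,((S74,S13),(S31,S59))).
The smallest clade enclosing both is (S68,((S74,S13),(S31,S59))); the answer is its 5 terminal taxa in alphabetical order.

S13, S31, S59, S68, S74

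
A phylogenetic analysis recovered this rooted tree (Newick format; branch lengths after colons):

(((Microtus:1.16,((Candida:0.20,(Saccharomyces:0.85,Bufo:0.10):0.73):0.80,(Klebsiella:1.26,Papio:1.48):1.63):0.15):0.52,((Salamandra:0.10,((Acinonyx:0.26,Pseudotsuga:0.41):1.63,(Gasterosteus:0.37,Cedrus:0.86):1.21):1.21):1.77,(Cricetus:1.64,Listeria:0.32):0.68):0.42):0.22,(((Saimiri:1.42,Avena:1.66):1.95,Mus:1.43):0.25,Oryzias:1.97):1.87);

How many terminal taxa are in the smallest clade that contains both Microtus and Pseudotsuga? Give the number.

13

The MRCA of Microtus and Pseudotsuga is the node subtending ((Microtus,((Candida,(Saccharomyces,Bufo)),(Klebsiella,Papio))),((Salamandra,((Acinonyx,Pseudotsuga),(Gasterosteus,Cedrus))),(Cricetus,Listeria))).
That clade contains 13 terminal taxa: Acinonyx, Bufo, Candida, Cedrus, Cricetus, Gasterosteus, Klebsiella, Listeria, Microtus, Papio, Pseudotsuga, Saccharomyces, Salamandra.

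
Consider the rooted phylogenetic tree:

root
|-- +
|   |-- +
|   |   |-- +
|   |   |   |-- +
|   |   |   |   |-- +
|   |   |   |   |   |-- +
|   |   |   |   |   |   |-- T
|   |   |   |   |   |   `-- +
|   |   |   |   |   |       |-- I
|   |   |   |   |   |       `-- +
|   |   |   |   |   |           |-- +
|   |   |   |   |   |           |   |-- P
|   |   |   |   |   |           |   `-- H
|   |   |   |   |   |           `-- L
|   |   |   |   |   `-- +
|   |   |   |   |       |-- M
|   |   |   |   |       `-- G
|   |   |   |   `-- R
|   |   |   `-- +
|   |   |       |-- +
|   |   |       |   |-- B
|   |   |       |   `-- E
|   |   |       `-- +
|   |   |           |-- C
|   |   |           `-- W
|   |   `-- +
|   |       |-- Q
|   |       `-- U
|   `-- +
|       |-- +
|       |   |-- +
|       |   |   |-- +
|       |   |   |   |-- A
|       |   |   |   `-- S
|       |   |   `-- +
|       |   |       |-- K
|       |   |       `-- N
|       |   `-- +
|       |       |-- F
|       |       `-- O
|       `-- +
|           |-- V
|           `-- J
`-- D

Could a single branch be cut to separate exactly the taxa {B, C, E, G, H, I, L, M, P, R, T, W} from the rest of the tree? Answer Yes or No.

The most recent common ancestor of these taxa subtends ((((T,(I,((P,H),L))),(M,G)),R),((B,E),(C,W))).
That clade has exactly 12 tips — every listed taxon and nothing else — so the group is monophyletic.

Yes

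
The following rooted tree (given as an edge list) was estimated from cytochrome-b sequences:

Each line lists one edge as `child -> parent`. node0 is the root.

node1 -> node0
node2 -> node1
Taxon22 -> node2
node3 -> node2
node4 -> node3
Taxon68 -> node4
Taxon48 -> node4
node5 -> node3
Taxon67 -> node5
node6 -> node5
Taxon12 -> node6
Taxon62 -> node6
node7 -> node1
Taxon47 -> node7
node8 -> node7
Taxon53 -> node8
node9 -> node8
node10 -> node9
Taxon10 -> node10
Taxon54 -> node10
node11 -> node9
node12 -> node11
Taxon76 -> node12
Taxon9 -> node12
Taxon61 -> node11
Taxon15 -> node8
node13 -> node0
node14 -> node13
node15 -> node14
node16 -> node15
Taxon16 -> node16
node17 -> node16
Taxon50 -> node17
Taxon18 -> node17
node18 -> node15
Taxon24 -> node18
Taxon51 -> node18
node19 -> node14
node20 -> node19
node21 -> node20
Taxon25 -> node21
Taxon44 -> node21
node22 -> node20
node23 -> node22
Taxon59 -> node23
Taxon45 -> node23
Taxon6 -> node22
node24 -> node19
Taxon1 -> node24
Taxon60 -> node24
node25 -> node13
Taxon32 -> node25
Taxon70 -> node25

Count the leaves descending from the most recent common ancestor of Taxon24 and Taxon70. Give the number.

The MRCA of Taxon24 and Taxon70 is the node subtending ((((Taxon16,(Taxon50,Taxon18)),(Taxon24,Taxon51)),(((Taxon25,Taxon44),((Taxon59,Taxon45),Taxon6)),(Taxon1,Taxon60))),(Taxon32,Taxon70)).
That clade contains 14 terminal taxa: Taxon1, Taxon16, Taxon18, Taxon24, Taxon25, Taxon32, Taxon44, Taxon45, Taxon50, Taxon51, Taxon59, Taxon6, Taxon60, Taxon70.

14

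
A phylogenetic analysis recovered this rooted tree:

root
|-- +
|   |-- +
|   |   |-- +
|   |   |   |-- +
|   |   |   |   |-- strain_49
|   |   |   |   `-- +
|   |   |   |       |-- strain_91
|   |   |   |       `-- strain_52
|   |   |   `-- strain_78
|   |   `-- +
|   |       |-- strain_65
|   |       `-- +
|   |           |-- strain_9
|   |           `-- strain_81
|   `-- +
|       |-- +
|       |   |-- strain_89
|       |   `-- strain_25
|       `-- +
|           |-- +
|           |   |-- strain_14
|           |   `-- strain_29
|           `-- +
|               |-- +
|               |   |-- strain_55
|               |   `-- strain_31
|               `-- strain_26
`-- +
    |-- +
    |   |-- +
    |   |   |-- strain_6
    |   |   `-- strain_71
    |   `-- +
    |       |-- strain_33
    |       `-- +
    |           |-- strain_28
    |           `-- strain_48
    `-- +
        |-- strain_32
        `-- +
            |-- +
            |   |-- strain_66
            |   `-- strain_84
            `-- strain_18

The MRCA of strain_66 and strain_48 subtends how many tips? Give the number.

The MRCA of strain_66 and strain_48 is the node subtending (((strain_6,strain_71),(strain_33,(strain_28,strain_48))),(strain_32,((strain_66,strain_84),strain_18))).
That clade contains 9 terminal taxa: strain_18, strain_28, strain_32, strain_33, strain_48, strain_6, strain_66, strain_71, strain_84.

9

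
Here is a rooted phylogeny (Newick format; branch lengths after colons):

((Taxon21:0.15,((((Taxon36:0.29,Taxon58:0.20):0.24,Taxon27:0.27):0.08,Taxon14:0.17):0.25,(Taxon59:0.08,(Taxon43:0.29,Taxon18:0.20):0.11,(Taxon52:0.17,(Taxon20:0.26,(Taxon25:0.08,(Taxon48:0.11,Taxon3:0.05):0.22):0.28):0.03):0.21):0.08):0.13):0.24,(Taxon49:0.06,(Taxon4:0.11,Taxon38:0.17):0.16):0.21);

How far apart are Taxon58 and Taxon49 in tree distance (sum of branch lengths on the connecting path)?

1.41

The path runs Taxon58 → … → MRCA → … → Taxon49; the MRCA is the root of the tree.
Branch lengths along that path: 0.20 + 0.24 + 0.08 + 0.25 + 0.13 + 0.24 + 0.21 + 0.06 = 1.41.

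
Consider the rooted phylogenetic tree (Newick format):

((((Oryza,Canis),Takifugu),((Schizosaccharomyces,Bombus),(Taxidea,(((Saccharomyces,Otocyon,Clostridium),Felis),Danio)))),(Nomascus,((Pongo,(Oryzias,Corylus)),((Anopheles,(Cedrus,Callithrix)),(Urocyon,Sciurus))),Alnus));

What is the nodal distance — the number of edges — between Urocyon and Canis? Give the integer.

The MRCA of Urocyon and Canis is the root of the tree.
From Urocyon up to that node: 5 branches. From Canis up to the same node: 4 branches. Total: 5 + 4 = 9.

9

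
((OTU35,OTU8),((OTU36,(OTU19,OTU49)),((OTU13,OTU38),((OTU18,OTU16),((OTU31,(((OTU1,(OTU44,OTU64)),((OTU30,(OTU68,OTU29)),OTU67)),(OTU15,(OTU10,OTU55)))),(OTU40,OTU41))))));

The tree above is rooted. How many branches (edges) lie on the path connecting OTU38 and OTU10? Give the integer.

9

The MRCA of OTU38 and OTU10 is the node subtending ((OTU13,OTU38),((OTU18,OTU16),((OTU31,(((OTU1,(OTU44,OTU64)),((OTU30,(OTU68,OTU29)),OTU67)),(OTU15,(OTU10,OTU55)))),(OTU40,OTU41)))).
From OTU38 up to that node: 2 branches. From OTU10 up to the same node: 7 branches. Total: 2 + 7 = 9.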